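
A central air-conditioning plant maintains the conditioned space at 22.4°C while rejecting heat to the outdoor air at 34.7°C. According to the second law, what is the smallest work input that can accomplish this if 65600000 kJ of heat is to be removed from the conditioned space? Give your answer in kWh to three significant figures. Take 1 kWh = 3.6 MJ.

758 kWh

In absolute terms T_C = 295.55 K and T_H = 307.85 K, so ΔT = 12.30 K.
The reversible limit is COP_R = T_C/ΔT = 24.03, so W_min = Q_C/COP = Q_C·ΔT/T_C.
W_min = 65600000 × 12.30/295.55 = 2730000 kJ = 758.4 kWh.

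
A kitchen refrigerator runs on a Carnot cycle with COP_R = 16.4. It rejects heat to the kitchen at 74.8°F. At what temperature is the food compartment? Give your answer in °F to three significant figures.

For a Carnot refrigerator COP_R = T_C/(T_H − T_C), so T_C = COP·T_H/(1 + COP).
With T_H = 296.93 K, T_C = 16.4 × 296.93/17.40 = 279.86 K.
Converting, 279.86 K = 44.08°F.

44.1 °F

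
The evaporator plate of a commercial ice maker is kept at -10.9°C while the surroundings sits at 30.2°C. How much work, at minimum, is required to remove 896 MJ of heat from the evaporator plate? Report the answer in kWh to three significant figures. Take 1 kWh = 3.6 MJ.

39.0 kWh

In absolute terms T_C = 262.25 K and T_H = 303.35 K, so ΔT = 41.10 K.
The reversible limit is COP_R = T_C/ΔT = 6.381, so W_min = Q_C/COP = Q_C·ΔT/T_C.
W_min = 896.0 × 41.10/262.25 = 140.4 MJ = 39.01 kWh.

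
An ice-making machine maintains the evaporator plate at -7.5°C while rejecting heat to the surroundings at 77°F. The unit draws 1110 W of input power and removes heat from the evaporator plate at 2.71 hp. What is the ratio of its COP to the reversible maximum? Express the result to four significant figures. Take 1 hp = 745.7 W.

Converting, Q̇_C = 2.710 hp = 2021 W, so COP_actual = Q̇_C/Ẇ = 2021/1110 = 1.821.
In absolute terms T_C = 265.65 K and T_H = 298.15 K, so ΔT = 32.50 K.
COP_Carnot = T_C/ΔT = 265.65/32.50 = 8.174.
η_II = COP_actual/COP_Carnot = 1.821/8.174 = 0.2227.

0.2227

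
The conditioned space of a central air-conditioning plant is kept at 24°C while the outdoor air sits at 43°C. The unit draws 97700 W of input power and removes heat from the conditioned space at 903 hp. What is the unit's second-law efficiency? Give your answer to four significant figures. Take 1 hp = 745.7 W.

0.4407

Converting, Q̇_C = 903.0 hp = 673400 W, so COP_actual = Q̇_C/Ẇ = 673400/97700 = 6.892.
In absolute terms T_C = 297.15 K and T_H = 316.15 K, so ΔT = 19.00 K.
COP_Carnot = T_C/ΔT = 297.15/19.00 = 15.64.
η_II = COP_actual/COP_Carnot = 6.892/15.64 = 0.4407.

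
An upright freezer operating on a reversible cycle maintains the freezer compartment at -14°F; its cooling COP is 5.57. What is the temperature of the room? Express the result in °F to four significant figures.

COP_R = T_C/(T_H − T_C) gives T_H − T_C = T_C/COP.
With T_C = 247.59 K, T_H = 247.59 × (1 + 1/5.57) = 292.05 K.
Converting, 292.05 K = 66.01°F.

66.01 °F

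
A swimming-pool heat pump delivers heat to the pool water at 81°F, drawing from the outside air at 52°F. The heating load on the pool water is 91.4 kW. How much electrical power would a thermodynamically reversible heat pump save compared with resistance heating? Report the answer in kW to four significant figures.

86.50 kW

In absolute terms T_C = 284.26 K and T_H = 300.37 K, so ΔT = 16.11 K.
COP_Carnot = T_H/ΔT = 300.37/16.11 = 18.64.
Resistance heating needs Ẇ_res = Q̇_H = 91.40 kW; the reversible heat pump needs only Ẇ_hp = Q̇_H/COP = 4.902 kW.
Saving = 91.40 − 4.902 = 86.50 kW.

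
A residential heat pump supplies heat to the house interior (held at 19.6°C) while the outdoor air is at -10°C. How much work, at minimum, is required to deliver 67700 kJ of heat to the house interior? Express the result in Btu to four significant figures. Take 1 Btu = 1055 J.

6488 Btu

In absolute terms T_C = 263.15 K and T_H = 292.75 K, so ΔT = 29.60 K.
The reversible limit is COP_HP = T_H/ΔT = 9.890, so W_min = Q_H/COP = Q_H·ΔT/T_H.
W_min = 67700 × 29.60/292.75 = 6845 kJ = 6488 Btu.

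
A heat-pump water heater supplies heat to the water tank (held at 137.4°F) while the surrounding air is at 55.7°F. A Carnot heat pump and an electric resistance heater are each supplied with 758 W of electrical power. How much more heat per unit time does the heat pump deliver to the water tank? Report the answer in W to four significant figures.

In absolute terms T_C = 286.32 K and T_H = 331.71 K, so ΔT = 45.39 K.
COP_Carnot = T_H/ΔT = 331.71/45.39 = 7.308.
The heat pump delivers Q̇_H = COP × Ẇ = 5540 W; the resistance heater delivers Ẇ = 758.0 W.
Extra = (COP − 1)·Ẇ = 4782 W.

4782 W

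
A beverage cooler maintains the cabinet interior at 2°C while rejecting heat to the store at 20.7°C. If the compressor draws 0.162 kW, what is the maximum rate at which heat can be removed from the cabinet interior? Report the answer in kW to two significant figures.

2.4 kW

In absolute terms T_C = 275.15 K and T_H = 293.85 K, so ΔT = 18.70 K.
COP_Carnot = T_C/ΔT = 275.15/18.70 = 14.71.
Q̇_max = COP_Carnot × Ẇ = 14.71 × 0.1620 kW = 2.384 kW.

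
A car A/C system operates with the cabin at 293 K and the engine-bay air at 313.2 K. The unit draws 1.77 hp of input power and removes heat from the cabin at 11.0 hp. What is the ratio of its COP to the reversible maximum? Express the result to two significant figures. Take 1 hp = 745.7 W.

0.43

COP_actual = Q̇_C/Ẇ = 11.00/1.770 = 6.215.
The reservoir spacing is ΔT = 313.2 − 293 = 20.20 K.
COP_Carnot = T_C/ΔT = 293.00/20.20 = 14.50.
η_II = COP_actual/COP_Carnot = 6.215/14.50 = 0.4285.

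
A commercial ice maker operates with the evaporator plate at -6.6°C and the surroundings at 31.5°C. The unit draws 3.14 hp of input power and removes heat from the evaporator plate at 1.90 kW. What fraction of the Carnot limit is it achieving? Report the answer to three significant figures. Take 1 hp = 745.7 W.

0.116

Converting, Q̇_C = 1.900 kW = 2.548 hp, so COP_actual = Q̇_C/Ẇ = 2.548/3.140 = 0.8114.
In absolute terms T_C = 266.55 K and T_H = 304.65 K, so ΔT = 38.10 K.
COP_Carnot = T_C/ΔT = 266.55/38.10 = 6.996.
η_II = COP_actual/COP_Carnot = 0.8114/6.996 = 0.1160.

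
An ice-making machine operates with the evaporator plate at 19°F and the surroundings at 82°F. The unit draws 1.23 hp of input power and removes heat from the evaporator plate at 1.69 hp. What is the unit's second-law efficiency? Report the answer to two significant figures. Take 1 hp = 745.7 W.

0.18

COP_actual = Q̇_C/Ẇ = 1.690/1.230 = 1.374.
In absolute terms T_C = 265.93 K and T_H = 300.93 K, so ΔT = 35.00 K.
COP_Carnot = T_C/ΔT = 265.93/35.00 = 7.598.
η_II = COP_actual/COP_Carnot = 1.374/7.598 = 0.1808.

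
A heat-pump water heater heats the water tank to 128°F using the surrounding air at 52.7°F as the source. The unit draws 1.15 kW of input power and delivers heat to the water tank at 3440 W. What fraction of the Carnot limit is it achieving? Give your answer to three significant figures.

Converting, Q̇_H = 3440 W = 3.440 kW, so COP_actual = Q̇_H/Ẇ = 3.440/1.150 = 2.991.
In absolute terms T_C = 284.65 K and T_H = 326.48 K, so ΔT = 41.83 K.
COP_Carnot = T_H/ΔT = 326.48/41.83 = 7.804.
η_II = COP_actual/COP_Carnot = 2.991/7.804 = 0.3833.

0.383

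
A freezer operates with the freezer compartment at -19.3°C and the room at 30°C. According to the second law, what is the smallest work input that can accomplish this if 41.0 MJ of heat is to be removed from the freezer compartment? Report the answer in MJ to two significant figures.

In absolute terms T_C = 253.85 K and T_H = 303.15 K, so ΔT = 49.30 K.
The reversible limit is COP_R = T_C/ΔT = 5.149, so W_min = Q_C/COP = Q_C·ΔT/T_C.
W_min = 41.00 × 49.30/253.85 = 7.963 MJ.

8.0 MJ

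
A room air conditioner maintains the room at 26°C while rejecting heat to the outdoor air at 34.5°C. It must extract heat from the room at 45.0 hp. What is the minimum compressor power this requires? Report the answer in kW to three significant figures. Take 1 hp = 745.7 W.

In absolute terms T_C = 299.15 K and T_H = 307.65 K, so ΔT = 8.500 K.
COP_Carnot = T_C/ΔT = 299.15/8.500 = 35.19.
Ẇ_min = Q̇/COP_Carnot = 45.00/35.19 = 1.279 hp = 0.9535 kW.

0.953 kW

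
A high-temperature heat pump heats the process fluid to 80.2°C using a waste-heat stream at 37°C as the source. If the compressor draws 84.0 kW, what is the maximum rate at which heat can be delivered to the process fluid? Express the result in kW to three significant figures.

In absolute terms T_C = 310.15 K and T_H = 353.35 K, so ΔT = 43.20 K.
COP_Carnot = T_H/ΔT = 353.35/43.20 = 8.179.
Q̇_max = COP_Carnot × Ẇ = 8.179 × 84.00 kW = 687.1 kW.

687 kW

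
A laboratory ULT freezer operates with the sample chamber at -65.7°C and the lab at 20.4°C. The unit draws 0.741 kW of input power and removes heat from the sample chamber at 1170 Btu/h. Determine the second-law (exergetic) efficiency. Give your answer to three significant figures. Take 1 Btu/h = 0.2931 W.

Converting, Q̇_C = 1170 Btu/h = 0.3429 kW, so COP_actual = Q̇_C/Ẇ = 0.3429/0.7410 = 0.4628.
In absolute terms T_C = 207.45 K and T_H = 293.55 K, so ΔT = 86.10 K.
COP_Carnot = T_C/ΔT = 207.45/86.10 = 2.409.
η_II = COP_actual/COP_Carnot = 0.4628/2.409 = 0.1921.

0.192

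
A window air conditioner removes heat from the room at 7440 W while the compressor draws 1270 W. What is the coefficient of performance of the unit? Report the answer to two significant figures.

5.9

The first law gives Q̇_H = Q̇_C + Ẇ, so the three rates are Q̇_C = 7440, Q̇_H = 8710, Ẇ = 1270 W.
COP_R = Q̇_C/Ẇ = 7440/1270 = 5.858.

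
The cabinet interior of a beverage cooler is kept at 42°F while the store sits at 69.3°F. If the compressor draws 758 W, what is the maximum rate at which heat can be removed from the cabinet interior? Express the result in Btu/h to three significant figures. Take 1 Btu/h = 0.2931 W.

In absolute terms T_C = 278.71 K and T_H = 293.87 K, so ΔT = 15.17 K.
COP_Carnot = T_C/ΔT = 278.71/15.17 = 18.38.
Q̇_max = COP_Carnot × Ẇ = 18.38 × 758.0 W = 13930 W = 47520 Btu/h.

47500 Btu/h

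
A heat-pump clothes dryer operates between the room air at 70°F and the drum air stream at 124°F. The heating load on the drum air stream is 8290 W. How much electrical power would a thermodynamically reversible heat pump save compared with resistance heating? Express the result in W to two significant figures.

7500 W

In absolute terms T_C = 294.26 K and T_H = 324.26 K, so ΔT = 30.00 K.
COP_Carnot = T_H/ΔT = 324.26/30.00 = 10.81.
Resistance heating needs Ẇ_res = Q̇_H = 8290 W; the reversible heat pump needs only Ẇ_hp = Q̇_H/COP = 767.0 W.
Saving = 8290 − 767.0 = 7523 W.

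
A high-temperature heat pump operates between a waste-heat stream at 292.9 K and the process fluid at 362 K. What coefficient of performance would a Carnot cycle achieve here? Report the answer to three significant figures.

5.24

The reservoir spacing is ΔT = 362 − 292.9 = 69.10 K.
For a reversible cycle, COP_Carnot = T_H/ΔT = 362.00/69.10 = 5.239.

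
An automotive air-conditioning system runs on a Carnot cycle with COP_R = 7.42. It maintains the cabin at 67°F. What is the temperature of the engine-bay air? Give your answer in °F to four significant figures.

COP_R = T_C/(T_H − T_C) gives T_H − T_C = T_C/COP.
With T_C = 292.59 K, T_H = 292.59 × (1 + 1/7.42) = 332.03 K.
Converting, 332.03 K = 137.98°F.

138.0 °F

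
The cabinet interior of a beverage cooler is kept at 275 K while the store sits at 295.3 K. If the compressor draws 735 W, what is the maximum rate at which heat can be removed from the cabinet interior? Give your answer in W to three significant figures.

9960 W

The reservoir spacing is ΔT = 295.3 − 275 = 20.30 K.
COP_Carnot = T_C/ΔT = 275.00/20.30 = 13.55.
Q̇_max = COP_Carnot × Ẇ = 13.55 × 735.0 W = 9957 W.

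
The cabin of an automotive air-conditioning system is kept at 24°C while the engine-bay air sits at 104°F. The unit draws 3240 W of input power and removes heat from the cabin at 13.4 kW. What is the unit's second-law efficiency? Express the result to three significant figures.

0.223

Converting, Q̇_C = 13.40 kW = 13400 W, so COP_actual = Q̇_C/Ẇ = 13400/3240 = 4.136.
In absolute terms T_C = 297.15 K and T_H = 313.15 K, so ΔT = 16.00 K.
COP_Carnot = T_C/ΔT = 297.15/16.00 = 18.57.
η_II = COP_actual/COP_Carnot = 4.136/18.57 = 0.2227.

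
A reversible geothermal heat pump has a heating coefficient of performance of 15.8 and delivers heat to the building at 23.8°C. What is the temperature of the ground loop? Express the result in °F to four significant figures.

COP_HP = T_H/(T_H − T_C) gives T_H − T_C = T_H/COP.
With T_H = 296.95 K, T_C = 296.95 × (1 − 1/15.8) = 278.16 K.
Converting, 278.16 K = 41.01°F.

41.01 °F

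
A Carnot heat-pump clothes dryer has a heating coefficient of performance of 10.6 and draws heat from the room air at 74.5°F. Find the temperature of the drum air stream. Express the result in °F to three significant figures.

130 °F

COP_HP = T_H/(T_H − T_C) rearranges to T_H = COP·T_C/(COP − 1).
With T_C = 296.76 K, T_H = 10.6 × 296.76/9.600 = 327.67 K.
Converting, 327.67 K = 130.14°F.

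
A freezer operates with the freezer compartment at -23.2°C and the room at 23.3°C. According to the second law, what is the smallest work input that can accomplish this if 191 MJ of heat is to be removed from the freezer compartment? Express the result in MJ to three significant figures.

35.5 MJ

In absolute terms T_C = 249.95 K and T_H = 296.45 K, so ΔT = 46.50 K.
The reversible limit is COP_R = T_C/ΔT = 5.375, so W_min = Q_C/COP = Q_C·ΔT/T_C.
W_min = 191.0 × 46.50/249.95 = 35.53 MJ.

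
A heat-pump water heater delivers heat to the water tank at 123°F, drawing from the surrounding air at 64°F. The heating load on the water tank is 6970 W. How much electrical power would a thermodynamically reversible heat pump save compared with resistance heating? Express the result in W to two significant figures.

In absolute terms T_C = 290.93 K and T_H = 323.71 K, so ΔT = 32.78 K.
COP_Carnot = T_H/ΔT = 323.71/32.78 = 9.876.
Resistance heating needs Ẇ_res = Q̇_H = 6970 W; the reversible heat pump needs only Ẇ_hp = Q̇_H/COP = 705.8 W.
Saving = 6970 − 705.8 = 6264 W.

6300 W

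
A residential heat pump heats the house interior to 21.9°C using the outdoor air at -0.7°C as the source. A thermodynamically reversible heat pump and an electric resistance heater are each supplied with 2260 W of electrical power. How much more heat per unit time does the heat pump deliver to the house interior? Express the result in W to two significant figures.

27000 W

In absolute terms T_C = 272.45 K and T_H = 295.05 K, so ΔT = 22.60 K.
COP_Carnot = T_H/ΔT = 295.05/22.60 = 13.06.
The heat pump delivers Q̇_H = COP × Ẇ = 29510 W; the resistance heater delivers Ẇ = 2260 W.
Extra = (COP − 1)·Ẇ = 27250 W.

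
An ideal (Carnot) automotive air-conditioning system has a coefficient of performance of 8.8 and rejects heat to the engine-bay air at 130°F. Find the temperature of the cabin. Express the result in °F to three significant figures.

69.8 °F

For a Carnot refrigerator COP_R = T_C/(T_H − T_C), so T_C = COP·T_H/(1 + COP).
With T_H = 327.59 K, T_C = 8.8 × 327.59/9.800 = 294.17 K.
Converting, 294.17 K = 69.83°F.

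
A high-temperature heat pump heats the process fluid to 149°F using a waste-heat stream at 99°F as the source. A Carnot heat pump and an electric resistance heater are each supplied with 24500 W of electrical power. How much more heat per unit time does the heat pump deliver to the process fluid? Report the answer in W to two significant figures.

270000 W

In absolute terms T_C = 310.37 K and T_H = 338.15 K, so ΔT = 27.78 K.
COP_Carnot = T_H/ΔT = 338.15/27.78 = 12.17.
The heat pump delivers Q̇_H = COP × Ẇ = 298200 W; the resistance heater delivers Ẇ = 24500 W.
Extra = (COP − 1)·Ẇ = 273700 W.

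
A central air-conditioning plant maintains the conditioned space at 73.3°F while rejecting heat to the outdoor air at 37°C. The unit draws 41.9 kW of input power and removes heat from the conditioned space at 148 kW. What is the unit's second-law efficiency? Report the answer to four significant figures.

COP_actual = Q̇_C/Ẇ = 148.0/41.90 = 3.532.
In absolute terms T_C = 296.09 K and T_H = 310.15 K, so ΔT = 14.06 K.
COP_Carnot = T_C/ΔT = 296.09/14.06 = 21.07.
η_II = COP_actual/COP_Carnot = 3.532/21.07 = 0.1677.

0.1677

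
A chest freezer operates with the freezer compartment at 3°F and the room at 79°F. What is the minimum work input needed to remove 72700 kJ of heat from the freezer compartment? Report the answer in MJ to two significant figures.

In absolute terms T_C = 257.04 K and T_H = 299.26 K, so ΔT = 42.22 K.
The reversible limit is COP_R = T_C/ΔT = 6.088, so W_min = Q_C/COP = Q_C·ΔT/T_C.
W_min = 72700 × 42.22/257.04 = 11940 kJ = 11.94 MJ.

12 MJ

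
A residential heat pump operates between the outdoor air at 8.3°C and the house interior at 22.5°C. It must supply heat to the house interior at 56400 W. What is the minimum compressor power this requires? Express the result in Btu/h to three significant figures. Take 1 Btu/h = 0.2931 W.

In absolute terms T_C = 281.45 K and T_H = 295.65 K, so ΔT = 14.20 K.
COP_Carnot = T_H/ΔT = 295.65/14.20 = 20.82.
Ẇ_min = Q̇/COP_Carnot = 56400/20.82 = 2709 W = 9242 Btu/h.

9240 Btu/h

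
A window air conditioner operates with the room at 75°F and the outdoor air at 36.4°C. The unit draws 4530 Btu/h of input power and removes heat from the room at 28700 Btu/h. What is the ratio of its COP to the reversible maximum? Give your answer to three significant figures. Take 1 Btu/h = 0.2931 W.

COP_actual = Q̇_C/Ẇ = 28700/4530 = 6.336.
In absolute terms T_C = 297.04 K and T_H = 309.55 K, so ΔT = 12.51 K.
COP_Carnot = T_C/ΔT = 297.04/12.51 = 23.74.
η_II = COP_actual/COP_Carnot = 6.336/23.74 = 0.2668.

0.267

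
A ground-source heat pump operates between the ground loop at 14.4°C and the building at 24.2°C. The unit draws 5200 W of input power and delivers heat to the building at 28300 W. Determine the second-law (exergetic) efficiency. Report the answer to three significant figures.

0.179

COP_actual = Q̇_H/Ẇ = 28300/5200 = 5.442.
In absolute terms T_C = 287.55 K and T_H = 297.35 K, so ΔT = 9.800 K.
COP_Carnot = T_H/ΔT = 297.35/9.800 = 30.34.
η_II = COP_actual/COP_Carnot = 5.442/30.34 = 0.1794.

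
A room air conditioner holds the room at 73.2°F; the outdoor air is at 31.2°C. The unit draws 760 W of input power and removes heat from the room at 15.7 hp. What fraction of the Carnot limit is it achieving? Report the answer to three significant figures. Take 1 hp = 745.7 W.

Converting, Q̇_C = 15.70 hp = 11710 W, so COP_actual = Q̇_C/Ẇ = 11710/760.0 = 15.40.
In absolute terms T_C = 296.04 K and T_H = 304.35 K, so ΔT = 8.311 K.
COP_Carnot = T_C/ΔT = 296.04/8.311 = 35.62.
η_II = COP_actual/COP_Carnot = 15.40/35.62 = 0.4325.

0.432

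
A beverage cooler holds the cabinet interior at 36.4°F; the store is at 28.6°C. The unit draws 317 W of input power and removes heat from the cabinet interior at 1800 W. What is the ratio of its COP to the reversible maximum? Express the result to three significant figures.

COP_actual = Q̇_C/Ẇ = 1800/317.0 = 5.678.
In absolute terms T_C = 275.59 K and T_H = 301.75 K, so ΔT = 26.16 K.
COP_Carnot = T_C/ΔT = 275.59/26.16 = 10.54.
η_II = COP_actual/COP_Carnot = 5.678/10.54 = 0.5389.

0.539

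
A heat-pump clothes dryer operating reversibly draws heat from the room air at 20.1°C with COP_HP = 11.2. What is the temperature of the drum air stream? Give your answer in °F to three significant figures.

120 °F

COP_HP = T_H/(T_H − T_C) rearranges to T_H = COP·T_C/(COP − 1).
With T_C = 293.25 K, T_H = 11.2 × 293.25/10.20 = 322.00 K.
Converting, 322.00 K = 119.93°F.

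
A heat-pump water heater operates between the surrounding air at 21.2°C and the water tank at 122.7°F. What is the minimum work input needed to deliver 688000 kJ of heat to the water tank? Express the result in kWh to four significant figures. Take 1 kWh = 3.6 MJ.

In absolute terms T_C = 294.35 K and T_H = 323.54 K, so ΔT = 29.19 K.
The reversible limit is COP_HP = T_H/ΔT = 11.08, so W_min = Q_H/COP = Q_H·ΔT/T_H.
W_min = 688000 × 29.19/323.54 = 62070 kJ = 17.24 kWh.

17.24 kWh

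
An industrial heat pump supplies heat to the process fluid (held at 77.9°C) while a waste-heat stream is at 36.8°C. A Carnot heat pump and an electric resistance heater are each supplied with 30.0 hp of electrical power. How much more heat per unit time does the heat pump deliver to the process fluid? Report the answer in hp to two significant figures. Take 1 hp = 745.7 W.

230 hp

In absolute terms T_C = 309.95 K and T_H = 351.05 K, so ΔT = 41.10 K.
COP_Carnot = T_H/ΔT = 351.05/41.10 = 8.541.
The heat pump delivers Q̇_H = COP × Ẇ = 256.2 hp; the resistance heater delivers Ẇ = 30.00 hp.
Extra = (COP − 1)·Ẇ = 226.2 hp.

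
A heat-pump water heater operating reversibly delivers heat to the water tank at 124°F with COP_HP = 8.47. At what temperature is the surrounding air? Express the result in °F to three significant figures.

COP_HP = T_H/(T_H − T_C) gives T_H − T_C = T_H/COP.
With T_H = 324.26 K, T_C = 324.26 × (1 − 1/8.47) = 285.98 K.
Converting, 285.98 K = 55.09°F.

55.1 °F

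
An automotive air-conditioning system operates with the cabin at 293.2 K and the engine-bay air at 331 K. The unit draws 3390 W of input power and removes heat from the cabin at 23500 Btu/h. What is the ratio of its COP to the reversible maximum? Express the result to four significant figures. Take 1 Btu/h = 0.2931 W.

0.2619

Converting, Q̇_C = 23500 Btu/h = 6888 W, so COP_actual = Q̇_C/Ẇ = 6888/3390 = 2.032.
The reservoir spacing is ΔT = 331 − 293.2 = 37.80 K.
COP_Carnot = T_C/ΔT = 293.20/37.80 = 7.757.
η_II = COP_actual/COP_Carnot = 2.032/7.757 = 0.2619.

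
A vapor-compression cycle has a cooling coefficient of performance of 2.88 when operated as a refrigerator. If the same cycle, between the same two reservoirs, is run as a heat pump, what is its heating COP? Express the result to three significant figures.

The first law on one cycle gives Q_H = Q_C + W, so Q_H/W = Q_C/W + 1.
COP_HP = COP_R + 1 = 2.88 + 1 = 3.88.

3.88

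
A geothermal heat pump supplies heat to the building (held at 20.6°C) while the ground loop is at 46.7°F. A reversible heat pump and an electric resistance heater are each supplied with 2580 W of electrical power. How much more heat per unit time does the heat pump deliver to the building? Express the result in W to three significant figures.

58400 W

In absolute terms T_C = 281.32 K and T_H = 293.75 K, so ΔT = 12.43 K.
COP_Carnot = T_H/ΔT = 293.75/12.43 = 23.63.
The heat pump delivers Q̇_H = COP × Ẇ = 60960 W; the resistance heater delivers Ẇ = 2580 W.
Extra = (COP − 1)·Ẇ = 58380 W.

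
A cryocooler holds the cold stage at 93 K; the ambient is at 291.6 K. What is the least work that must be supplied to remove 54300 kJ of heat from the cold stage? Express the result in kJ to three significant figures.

116000 kJ

The reservoir spacing is ΔT = 291.6 − 93 = 198.6 K.
The reversible limit is COP_R = T_C/ΔT = 0.4683, so W_min = Q_C/COP = Q_C·ΔT/T_C.
W_min = 54300 × 198.6/93.00 = 116000 kJ.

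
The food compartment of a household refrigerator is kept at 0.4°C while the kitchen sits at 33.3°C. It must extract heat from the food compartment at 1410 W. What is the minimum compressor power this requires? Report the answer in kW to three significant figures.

0.170 kW

In absolute terms T_C = 273.55 K and T_H = 306.45 K, so ΔT = 32.90 K.
COP_Carnot = T_C/ΔT = 273.55/32.90 = 8.315.
Ẇ_min = Q̇/COP_Carnot = 1410/8.315 = 169.6 W = 0.1696 kW.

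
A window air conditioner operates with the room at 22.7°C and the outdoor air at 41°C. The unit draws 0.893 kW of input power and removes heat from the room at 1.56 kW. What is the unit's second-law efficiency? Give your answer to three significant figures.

COP_actual = Q̇_C/Ẇ = 1.560/0.8930 = 1.747.
In absolute terms T_C = 295.85 K and T_H = 314.15 K, so ΔT = 18.30 K.
COP_Carnot = T_C/ΔT = 295.85/18.30 = 16.17.
η_II = COP_actual/COP_Carnot = 1.747/16.17 = 0.1081.

0.108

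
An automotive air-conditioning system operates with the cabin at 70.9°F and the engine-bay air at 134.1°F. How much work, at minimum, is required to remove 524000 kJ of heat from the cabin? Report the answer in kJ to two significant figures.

62000 kJ

In absolute terms T_C = 294.76 K and T_H = 329.87 K, so ΔT = 35.11 K.
The reversible limit is COP_R = T_C/ΔT = 8.395, so W_min = Q_C/COP = Q_C·ΔT/T_C.
W_min = 524000 × 35.11/294.76 = 62420 kJ.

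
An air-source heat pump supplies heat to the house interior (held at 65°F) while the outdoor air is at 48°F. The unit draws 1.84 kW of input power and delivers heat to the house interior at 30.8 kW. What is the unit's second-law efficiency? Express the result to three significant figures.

COP_actual = Q̇_H/Ẇ = 30.80/1.840 = 16.74.
In absolute terms T_C = 282.04 K and T_H = 291.48 K, so ΔT = 9.444 K.
COP_Carnot = T_H/ΔT = 291.48/9.444 = 30.86.
η_II = COP_actual/COP_Carnot = 16.74/30.86 = 0.5424.

0.542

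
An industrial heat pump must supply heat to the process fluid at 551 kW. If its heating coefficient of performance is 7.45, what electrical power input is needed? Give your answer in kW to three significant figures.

74.0 kW

Ẇ = Q̇_H/COP_HP = 551.0/7.45 = 73.96 kW.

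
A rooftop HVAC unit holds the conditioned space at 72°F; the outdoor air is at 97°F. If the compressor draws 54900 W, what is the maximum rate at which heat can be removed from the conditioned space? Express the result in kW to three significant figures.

In absolute terms T_C = 295.37 K and T_H = 309.26 K, so ΔT = 13.89 K.
COP_Carnot = T_C/ΔT = 295.37/13.89 = 21.27.
Q̇_max = COP_Carnot × Ẇ = 21.27 × 54900 W = 1168000 W = 1168 kW.

1170 kW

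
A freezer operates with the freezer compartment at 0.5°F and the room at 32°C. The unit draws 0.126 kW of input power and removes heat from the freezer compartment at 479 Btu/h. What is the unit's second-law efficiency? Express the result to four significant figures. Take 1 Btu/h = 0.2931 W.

0.2157

Converting, Q̇_C = 479.0 Btu/h = 0.1404 kW, so COP_actual = Q̇_C/Ẇ = 0.1404/0.1260 = 1.114.
In absolute terms T_C = 255.65 K and T_H = 305.15 K, so ΔT = 49.50 K.
COP_Carnot = T_C/ΔT = 255.65/49.50 = 5.165.
η_II = COP_actual/COP_Carnot = 1.114/5.165 = 0.2157.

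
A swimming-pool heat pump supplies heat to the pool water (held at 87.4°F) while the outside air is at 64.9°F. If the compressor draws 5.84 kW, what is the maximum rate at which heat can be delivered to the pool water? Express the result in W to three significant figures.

142000 W

In absolute terms T_C = 291.43 K and T_H = 303.93 K, so ΔT = 12.50 K.
COP_Carnot = T_H/ΔT = 303.93/12.50 = 24.31.
Q̇_max = COP_Carnot × Ẇ = 24.31 × 5.840 kW = 142.0 kW = 142000 W.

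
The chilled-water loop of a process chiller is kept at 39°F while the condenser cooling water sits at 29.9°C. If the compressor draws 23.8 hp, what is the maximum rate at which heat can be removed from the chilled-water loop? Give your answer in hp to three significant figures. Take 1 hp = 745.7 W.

253 hp

In absolute terms T_C = 277.04 K and T_H = 303.05 K, so ΔT = 26.01 K.
COP_Carnot = T_C/ΔT = 277.04/26.01 = 10.65.
Q̇_max = COP_Carnot × Ẇ = 10.65 × 23.80 hp = 253.5 hp.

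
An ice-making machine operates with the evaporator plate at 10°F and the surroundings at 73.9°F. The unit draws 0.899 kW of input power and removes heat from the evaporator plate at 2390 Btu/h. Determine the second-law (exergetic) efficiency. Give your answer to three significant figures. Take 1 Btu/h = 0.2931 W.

0.106

Converting, Q̇_C = 2390 Btu/h = 0.7005 kW, so COP_actual = Q̇_C/Ẇ = 0.7005/0.8990 = 0.7792.
In absolute terms T_C = 260.93 K and T_H = 296.43 K, so ΔT = 35.50 K.
COP_Carnot = T_C/ΔT = 260.93/35.50 = 7.350.
η_II = COP_actual/COP_Carnot = 0.7792/7.350 = 0.1060.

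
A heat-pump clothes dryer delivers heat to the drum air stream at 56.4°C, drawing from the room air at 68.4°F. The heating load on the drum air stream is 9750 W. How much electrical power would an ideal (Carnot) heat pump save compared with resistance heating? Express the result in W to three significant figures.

8680 W

In absolute terms T_C = 293.37 K and T_H = 329.55 K, so ΔT = 36.18 K.
COP_Carnot = T_H/ΔT = 329.55/36.18 = 9.109.
Resistance heating needs Ẇ_res = Q̇_H = 9750 W; the reversible heat pump needs only Ẇ_hp = Q̇_H/COP = 1070 W.
Saving = 9750 − 1070 = 8680 W.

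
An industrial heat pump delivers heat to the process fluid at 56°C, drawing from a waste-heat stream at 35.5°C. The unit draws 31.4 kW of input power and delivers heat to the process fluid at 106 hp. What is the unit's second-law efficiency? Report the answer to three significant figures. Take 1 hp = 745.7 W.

0.157

Converting, Q̇_H = 106.0 hp = 79.04 kW, so COP_actual = Q̇_H/Ẇ = 79.04/31.40 = 2.517.
In absolute terms T_C = 308.65 K and T_H = 329.15 K, so ΔT = 20.50 K.
COP_Carnot = T_H/ΔT = 329.15/20.50 = 16.06.
η_II = COP_actual/COP_Carnot = 2.517/16.06 = 0.1568.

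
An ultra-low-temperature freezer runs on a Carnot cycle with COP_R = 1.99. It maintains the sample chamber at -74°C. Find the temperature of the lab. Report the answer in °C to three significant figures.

COP_R = T_C/(T_H − T_C) gives T_H − T_C = T_C/COP.
With T_C = 199.15 K, T_H = 199.15 × (1 + 1/1.99) = 299.23 K.
Converting, 299.23 K = 26.08°C.

26.1 °C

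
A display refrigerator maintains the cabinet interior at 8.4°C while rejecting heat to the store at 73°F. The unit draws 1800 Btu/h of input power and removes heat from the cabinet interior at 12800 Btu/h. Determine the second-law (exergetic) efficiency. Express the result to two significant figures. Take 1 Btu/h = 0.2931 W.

0.36

COP_actual = Q̇_C/Ẇ = 12800/1800 = 7.111.
In absolute terms T_C = 281.55 K and T_H = 295.93 K, so ΔT = 14.38 K.
COP_Carnot = T_C/ΔT = 281.55/14.38 = 19.58.
η_II = COP_actual/COP_Carnot = 7.111/19.58 = 0.3631.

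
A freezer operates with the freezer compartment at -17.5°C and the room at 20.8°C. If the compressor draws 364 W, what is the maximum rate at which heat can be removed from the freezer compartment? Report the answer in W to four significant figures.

In absolute terms T_C = 255.65 K and T_H = 293.95 K, so ΔT = 38.30 K.
COP_Carnot = T_C/ΔT = 255.65/38.30 = 6.675.
Q̇_max = COP_Carnot × Ẇ = 6.675 × 364.0 W = 2430 W.

2430 W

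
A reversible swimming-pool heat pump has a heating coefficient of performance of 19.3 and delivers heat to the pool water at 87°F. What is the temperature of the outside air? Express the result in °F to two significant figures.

COP_HP = T_H/(T_H − T_C) gives T_H − T_C = T_H/COP.
With T_H = 303.71 K, T_C = 303.71 × (1 − 1/19.3) = 287.97 K.
Converting, 287.97 K = 58.68°F.

59 °F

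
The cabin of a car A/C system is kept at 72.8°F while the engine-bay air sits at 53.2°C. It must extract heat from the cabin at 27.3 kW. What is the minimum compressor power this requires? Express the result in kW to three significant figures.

2.82 kW

In absolute terms T_C = 295.82 K and T_H = 326.35 K, so ΔT = 30.53 K.
COP_Carnot = T_C/ΔT = 295.82/30.53 = 9.688.
Ẇ_min = Q̇/COP_Carnot = 27.30/9.688 = 2.818 kW.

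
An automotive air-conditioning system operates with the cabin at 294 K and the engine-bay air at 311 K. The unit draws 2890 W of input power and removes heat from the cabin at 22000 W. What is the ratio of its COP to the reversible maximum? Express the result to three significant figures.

0.440

COP_actual = Q̇_C/Ẇ = 22000/2890 = 7.612.
The reservoir spacing is ΔT = 311 − 294 = 17.00 K.
COP_Carnot = T_C/ΔT = 294.00/17.00 = 17.29.
η_II = COP_actual/COP_Carnot = 7.612/17.29 = 0.4402.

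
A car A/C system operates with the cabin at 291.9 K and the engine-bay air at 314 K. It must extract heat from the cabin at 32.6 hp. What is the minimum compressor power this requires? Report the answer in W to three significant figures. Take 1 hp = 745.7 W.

The reservoir spacing is ΔT = 314 − 291.9 = 22.10 K.
COP_Carnot = T_C/ΔT = 291.90/22.10 = 13.21.
Ẇ_min = Q̇/COP_Carnot = 32.60/13.21 = 2.468 hp = 1841 W.

1840 W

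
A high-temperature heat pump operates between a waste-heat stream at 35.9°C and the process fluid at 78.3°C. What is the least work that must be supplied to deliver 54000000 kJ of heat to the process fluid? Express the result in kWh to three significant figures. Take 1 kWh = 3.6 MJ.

In absolute terms T_C = 309.05 K and T_H = 351.45 K, so ΔT = 42.40 K.
The reversible limit is COP_HP = T_H/ΔT = 8.289, so W_min = Q_H/COP = Q_H·ΔT/T_H.
W_min = 54000000 × 42.40/351.45 = 6515000 kJ = 1810 kWh.

1810 kWh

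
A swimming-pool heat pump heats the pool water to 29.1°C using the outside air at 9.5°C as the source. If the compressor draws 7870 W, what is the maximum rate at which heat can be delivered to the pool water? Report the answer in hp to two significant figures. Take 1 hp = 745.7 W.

In absolute terms T_C = 282.65 K and T_H = 302.25 K, so ΔT = 19.60 K.
COP_Carnot = T_H/ΔT = 302.25/19.60 = 15.42.
Q̇_max = COP_Carnot × Ẇ = 15.42 × 7870 W = 121400 W = 162.7 hp.

160 hp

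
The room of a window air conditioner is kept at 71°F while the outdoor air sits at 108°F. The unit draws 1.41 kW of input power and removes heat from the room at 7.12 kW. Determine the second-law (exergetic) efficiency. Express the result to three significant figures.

0.352

COP_actual = Q̇_C/Ẇ = 7.120/1.410 = 5.050.
In absolute terms T_C = 294.82 K and T_H = 315.37 K, so ΔT = 20.56 K.
COP_Carnot = T_C/ΔT = 294.82/20.56 = 14.34.
η_II = COP_actual/COP_Carnot = 5.050/14.34 = 0.3521.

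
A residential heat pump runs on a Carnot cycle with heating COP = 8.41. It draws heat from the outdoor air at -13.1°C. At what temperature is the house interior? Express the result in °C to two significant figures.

COP_HP = T_H/(T_H − T_C) rearranges to T_H = COP·T_C/(COP − 1).
With T_C = 260.05 K, T_H = 8.41 × 260.05/7.410 = 295.14 K.
Converting, 295.14 K = 21.99°C.

22 °C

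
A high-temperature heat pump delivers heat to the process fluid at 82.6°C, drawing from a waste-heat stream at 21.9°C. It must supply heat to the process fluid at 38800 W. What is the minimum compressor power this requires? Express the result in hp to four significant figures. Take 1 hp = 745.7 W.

8.878 hp

In absolute terms T_C = 295.05 K and T_H = 355.75 K, so ΔT = 60.70 K.
COP_Carnot = T_H/ΔT = 355.75/60.70 = 5.861.
Ẇ_min = Q̇/COP_Carnot = 38800/5.861 = 6620 W = 8.878 hp.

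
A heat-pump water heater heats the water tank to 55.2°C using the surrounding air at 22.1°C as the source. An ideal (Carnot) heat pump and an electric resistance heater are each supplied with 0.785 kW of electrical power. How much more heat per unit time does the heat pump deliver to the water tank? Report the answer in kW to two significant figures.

In absolute terms T_C = 295.25 K and T_H = 328.35 K, so ΔT = 33.10 K.
COP_Carnot = T_H/ΔT = 328.35/33.10 = 9.920.
The heat pump delivers Q̇_H = COP × Ẇ = 7.787 kW; the resistance heater delivers Ẇ = 0.7850 kW.
Extra = (COP − 1)·Ẇ = 7.002 kW.

7.0 kW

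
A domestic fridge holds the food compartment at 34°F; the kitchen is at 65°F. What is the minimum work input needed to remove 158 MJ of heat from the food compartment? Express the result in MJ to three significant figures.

In absolute terms T_C = 274.26 K and T_H = 291.48 K, so ΔT = 17.22 K.
The reversible limit is COP_R = T_C/ΔT = 15.92, so W_min = Q_C/COP = Q_C·ΔT/T_C.
W_min = 158.0 × 17.22/274.26 = 9.922 MJ.

9.92 MJ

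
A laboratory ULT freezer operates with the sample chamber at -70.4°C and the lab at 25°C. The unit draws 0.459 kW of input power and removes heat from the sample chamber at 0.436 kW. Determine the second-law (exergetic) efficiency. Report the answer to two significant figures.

COP_actual = Q̇_C/Ẇ = 0.4360/0.4590 = 0.9499.
In absolute terms T_C = 202.75 K and T_H = 298.15 K, so ΔT = 95.40 K.
COP_Carnot = T_C/ΔT = 202.75/95.40 = 2.125.
η_II = COP_actual/COP_Carnot = 0.9499/2.125 = 0.4470.

0.45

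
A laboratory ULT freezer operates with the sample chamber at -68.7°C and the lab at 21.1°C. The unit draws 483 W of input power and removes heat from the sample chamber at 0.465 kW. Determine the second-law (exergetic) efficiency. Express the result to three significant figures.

Converting, Q̇_C = 0.4650 kW = 465.0 W, so COP_actual = Q̇_C/Ẇ = 465.0/483.0 = 0.9627.
In absolute terms T_C = 204.45 K and T_H = 294.25 K, so ΔT = 89.80 K.
COP_Carnot = T_C/ΔT = 204.45/89.80 = 2.277.
η_II = COP_actual/COP_Carnot = 0.9627/2.277 = 0.4229.

0.423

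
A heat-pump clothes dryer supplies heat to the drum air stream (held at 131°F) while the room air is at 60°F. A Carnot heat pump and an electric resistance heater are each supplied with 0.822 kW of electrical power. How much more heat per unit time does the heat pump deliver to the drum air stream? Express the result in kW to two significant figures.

6.0 kW

In absolute terms T_C = 288.71 K and T_H = 328.15 K, so ΔT = 39.44 K.
COP_Carnot = T_H/ΔT = 328.15/39.44 = 8.319.
The heat pump delivers Q̇_H = COP × Ẇ = 6.838 kW; the resistance heater delivers Ẇ = 0.8220 kW.
Extra = (COP − 1)·Ẇ = 6.016 kW.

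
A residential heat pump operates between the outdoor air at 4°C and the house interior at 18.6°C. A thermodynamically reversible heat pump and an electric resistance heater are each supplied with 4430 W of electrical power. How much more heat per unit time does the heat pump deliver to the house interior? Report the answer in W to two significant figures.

In absolute terms T_C = 277.15 K and T_H = 291.75 K, so ΔT = 14.60 K.
COP_Carnot = T_H/ΔT = 291.75/14.60 = 19.98.
The heat pump delivers Q̇_H = COP × Ẇ = 88520 W; the resistance heater delivers Ẇ = 4430 W.
Extra = (COP − 1)·Ẇ = 84090 W.

84000 W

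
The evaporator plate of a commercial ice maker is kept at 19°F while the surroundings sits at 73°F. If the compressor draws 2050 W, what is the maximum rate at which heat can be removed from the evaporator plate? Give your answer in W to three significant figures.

In absolute terms T_C = 265.93 K and T_H = 295.93 K, so ΔT = 30.00 K.
COP_Carnot = T_C/ΔT = 265.93/30.00 = 8.864.
Q̇_max = COP_Carnot × Ẇ = 8.864 × 2050 W = 18170 W.

18200 W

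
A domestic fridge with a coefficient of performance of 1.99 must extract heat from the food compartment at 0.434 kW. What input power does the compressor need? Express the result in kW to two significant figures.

Ẇ = Q̇_C/COP = 0.4340/1.99 = 0.2181 kW.

0.22 kW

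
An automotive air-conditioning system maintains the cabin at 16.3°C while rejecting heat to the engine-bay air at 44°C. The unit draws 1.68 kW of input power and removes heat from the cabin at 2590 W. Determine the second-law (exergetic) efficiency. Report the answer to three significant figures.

Converting, Q̇_C = 2590 W = 2.590 kW, so COP_actual = Q̇_C/Ẇ = 2.590/1.680 = 1.542.
In absolute terms T_C = 289.45 K and T_H = 317.15 K, so ΔT = 27.70 K.
COP_Carnot = T_C/ΔT = 289.45/27.70 = 10.45.
η_II = COP_actual/COP_Carnot = 1.542/10.45 = 0.1475.

0.148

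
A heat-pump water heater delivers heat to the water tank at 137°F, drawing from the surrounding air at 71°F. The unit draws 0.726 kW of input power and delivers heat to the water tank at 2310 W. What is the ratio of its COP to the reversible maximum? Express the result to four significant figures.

Converting, Q̇_H = 2310 W = 2.310 kW, so COP_actual = Q̇_H/Ẇ = 2.310/0.7260 = 3.182.
In absolute terms T_C = 294.82 K and T_H = 331.48 K, so ΔT = 36.67 K.
COP_Carnot = T_H/ΔT = 331.48/36.67 = 9.040.
η_II = COP_actual/COP_Carnot = 3.182/9.040 = 0.3520.

0.3520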